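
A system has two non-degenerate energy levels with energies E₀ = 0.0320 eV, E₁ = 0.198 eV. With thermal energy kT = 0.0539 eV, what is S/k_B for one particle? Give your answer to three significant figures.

0.180

Eᵢ/kT = 0.59369, 3.6735.
Z = Σ e^(−Eᵢ/kT) = e^(−0.59369) + e^(−3.6735) = 0.55229 + 0.025387 = 0.57768.
⟨E⟩ = Σ EᵢPᵢ = 0.039295 eV.
S/k_B = ln Z + ⟨E⟩/kT = ln(0.57768) + 0.039295/0.0539 = -0.54874 + 0.72904 = 0.180.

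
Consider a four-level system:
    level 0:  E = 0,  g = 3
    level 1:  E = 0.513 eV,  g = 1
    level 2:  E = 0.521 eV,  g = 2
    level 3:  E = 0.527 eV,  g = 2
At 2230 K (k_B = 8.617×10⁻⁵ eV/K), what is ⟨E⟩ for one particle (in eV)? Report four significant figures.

0.05184 eV

k_BT = 8.617×10⁻⁵ × 2230 K = 0.192159 eV.
Eᵢ/kT = 0, 2.66966, 2.71130, 2.74252.
Z = Σ gᵢe^(−Eᵢ/kT) = 3·e^(−0) + 1·e^(−2.66966) + 2·e^(−2.71130) + 2·e^(−2.74252) = 3.00000 + 0.0692758 + 0.132901 + 0.128816 = 3.33099.
⟨E⟩ = Σ Eᵢ gᵢe^(−Eᵢ/kT) / Z = (0·3.00000 + 0.513·0.0692758 + 0.521·0.132901 + 0.527·0.128816) / 3.33099 = 0.05184 eV.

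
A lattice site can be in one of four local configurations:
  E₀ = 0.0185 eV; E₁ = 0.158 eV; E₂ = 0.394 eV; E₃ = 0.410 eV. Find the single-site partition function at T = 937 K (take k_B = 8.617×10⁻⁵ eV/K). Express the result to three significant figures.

k_BT = 8.617×10⁻⁵ × 937 K = 0.080741 eV.
Eᵢ/kT = 0.22913, 1.9569, 4.8798, 5.0780.
Z = Σ e^(−Eᵢ/kT) = e^(−0.22913) + e^(−1.9569) + e^(−4.8798) + e^(−5.0780) = 0.79523 + 0.14130 + 0.0075985 + 0.0062324 = 0.95036.

Z = 0.950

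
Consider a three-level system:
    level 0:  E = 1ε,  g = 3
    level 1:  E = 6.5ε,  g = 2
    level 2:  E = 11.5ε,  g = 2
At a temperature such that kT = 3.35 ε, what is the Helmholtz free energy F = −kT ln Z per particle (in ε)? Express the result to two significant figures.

-3.2 ε

Eᵢ/kT = 0.2985, 1.940, 3.433.
Z = Σ gᵢe^(−Eᵢ/kT) = 3·e^(−0.2985) + 2·e^(−1.940) + 2·e^(−3.433) = 2.226 + 0.2874 + 0.06458 = 2.578.
F = −kT ln Z = −3.35 × ln(2.578) = −3.35 × 0.9470 = -3.2 ε.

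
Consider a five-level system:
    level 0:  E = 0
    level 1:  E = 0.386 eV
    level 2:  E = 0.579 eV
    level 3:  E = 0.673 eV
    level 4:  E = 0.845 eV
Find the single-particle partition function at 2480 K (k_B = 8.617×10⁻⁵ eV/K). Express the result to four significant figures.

Z = 1.293

k_BT = 8.617×10⁻⁵ × 2480 K = 0.213702 eV.
Eᵢ/kT = 0, 1.80625, 2.70938, 3.14925, 3.95410.
Z = Σ e^(−Eᵢ/kT) = e^(−0) + e^(−1.80625) + e^(−2.70938) + e^(−3.14925) + e^(−3.95410) = 1.00000 + 0.164269 + 0.0665781 + 0.0428843 + 0.0191759 = 1.29291.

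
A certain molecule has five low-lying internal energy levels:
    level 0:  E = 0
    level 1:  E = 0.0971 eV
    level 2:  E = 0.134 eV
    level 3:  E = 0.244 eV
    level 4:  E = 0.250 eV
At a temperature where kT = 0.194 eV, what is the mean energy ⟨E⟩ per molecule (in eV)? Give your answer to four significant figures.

0.09909 eV

Eᵢ/kT = 0, 0.500515, 0.690722, 1.25773, 1.28866.
Z = Σ e^(−Eᵢ/kT) = e^(−0) + e^(−0.500515) + e^(−0.690722) + e^(−1.25773) + e^(−1.28866) = 1.00000 + 0.606218 + 0.501214 + 0.284299 + 0.275640 = 2.66737.
⟨E⟩ = Σ Eᵢ e^(−Eᵢ/kT) / Z = (0·1.00000 + 0.0971·0.606218 + 0.134·0.501214 + 0.244·0.284299 + 0.250·0.275640) / 2.66737 = 0.09909 eV.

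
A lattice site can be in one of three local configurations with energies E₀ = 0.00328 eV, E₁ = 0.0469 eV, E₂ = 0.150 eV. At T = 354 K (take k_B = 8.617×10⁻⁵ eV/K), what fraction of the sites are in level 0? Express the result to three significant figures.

0.802

k_BT = 8.617×10⁻⁵ × 354 K = 0.030504 eV.
Eᵢ/kT = 0.10753, 1.5375, 4.9174.
Z = Σ e^(−Eᵢ/kT) = e^(−0.10753) + e^(−1.5375) + e^(−4.9174) = 0.89805 + 0.21492 + 0.0073181 = 1.1203.
P₀ = e^(−E₀/kT) / Z = 0.89805/1.1203 = 0.802.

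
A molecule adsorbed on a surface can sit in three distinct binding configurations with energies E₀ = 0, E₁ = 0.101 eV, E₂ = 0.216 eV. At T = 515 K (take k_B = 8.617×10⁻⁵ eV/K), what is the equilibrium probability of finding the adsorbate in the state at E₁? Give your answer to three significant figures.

k_BT = 8.617×10⁻⁵ × 515 K = 0.044378 eV.
Eᵢ/kT = 0, 2.2759, 4.8673.
Z = Σ e^(−Eᵢ/kT) = e^(−0) + e^(−2.2759) + e^(−4.8673) = 1.0000 + 0.10270 + 0.0076941 = 1.1104.
P₁ = e^(−E₁/kT) / Z = 0.10270/1.1104 = 0.0925.

0.0925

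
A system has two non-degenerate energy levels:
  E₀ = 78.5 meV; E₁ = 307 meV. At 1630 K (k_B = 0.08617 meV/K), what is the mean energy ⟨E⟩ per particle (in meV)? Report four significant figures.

116.0 meV

k_BT = 0.08617 × 1630 K = 140.457 meV.
Eᵢ/kT = 0.558890, 2.18572.
Z = Σ e^(−Eᵢ/kT) = e^(−0.558890) + e^(−2.18572) = 0.571843 + 0.112397 = 0.684240.
⟨E⟩ = Σ Eᵢ e^(−Eᵢ/kT) / Z = (78.5·0.571843 + 307·0.112397) / 0.684240 = 116.0 meV.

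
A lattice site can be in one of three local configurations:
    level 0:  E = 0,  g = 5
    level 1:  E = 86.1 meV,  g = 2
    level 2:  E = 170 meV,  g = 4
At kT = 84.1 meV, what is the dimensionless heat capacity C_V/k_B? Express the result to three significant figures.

0.383

Eᵢ/kT = 0, 1.0238, 2.0214.
Z = Σ gᵢe^(−Eᵢ/kT) = 5·e^(−0) + 2·e^(−1.0238) + 4·e^(−2.0214) = 5.0000 + 0.71845 + 0.52988 = 6.2483.
⟨E⟩ = 24.317 meV, ⟨E²⟩ = 3303.2 meV².
C_V/k_B = (⟨E²⟩ − ⟨E⟩²)/(kT)² = (3303.2 − 591.32)/7072.8 = 0.383.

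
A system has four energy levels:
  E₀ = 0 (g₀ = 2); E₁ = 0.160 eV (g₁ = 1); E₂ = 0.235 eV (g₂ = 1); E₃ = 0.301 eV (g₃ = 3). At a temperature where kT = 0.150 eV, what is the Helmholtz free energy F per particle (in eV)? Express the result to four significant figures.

Eᵢ/kT = 0, 1.06667, 1.56667, 2.00667.
Z = Σ gᵢe^(−Eᵢ/kT) = 2·e^(−0) + 1·e^(−1.06667) + 1·e^(−1.56667) + 3·e^(−2.00667) = 2.00000 + 0.344153 + 0.208739 + 0.403307 = 2.95620.
F = −kT ln Z = −0.150 × ln(2.95620) = −0.150 × 1.08390 = -0.1626 eV.

-0.1626 eV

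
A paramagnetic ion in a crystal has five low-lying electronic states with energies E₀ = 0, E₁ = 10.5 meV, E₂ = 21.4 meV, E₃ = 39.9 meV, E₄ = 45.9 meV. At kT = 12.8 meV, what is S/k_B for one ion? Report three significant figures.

1.07

Eᵢ/kT = 0, 0.82031, 1.6719, 3.1172, 3.5859.
Z = Σ e^(−Eᵢ/kT) = e^(−0) + e^(−0.82031) + e^(−1.6719) + e^(−3.1172) + e^(−3.5859) = 1.0000 + 0.44030 + 0.18789 + 0.044281 + 0.027712 = 1.7002.
⟨E⟩ = Σ EᵢPᵢ = 6.8714 meV.
S/k_B = ln Z + ⟨E⟩/kT = ln(1.7002) + 6.8714/12.8 = 0.53075 + 0.53683 = 1.07.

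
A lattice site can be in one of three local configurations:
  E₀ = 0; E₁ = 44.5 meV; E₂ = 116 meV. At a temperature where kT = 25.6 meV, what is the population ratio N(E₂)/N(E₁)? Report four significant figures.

n₂/n₁ = exp[−(E₂−E₁)/kT] = exp(−(71.5 meV)/(25.6 meV)) = exp(-2.79297) = 0.06124.

0.06124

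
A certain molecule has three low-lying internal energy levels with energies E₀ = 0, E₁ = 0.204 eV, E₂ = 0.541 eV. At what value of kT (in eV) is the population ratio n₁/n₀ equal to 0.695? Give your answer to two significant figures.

0.56 eV

n₁/n₀ = exp[−(E₁−E₀)/kT] = 0.695.
⇒ (E₁−E₀)/kT = ln(1/0.695) = ln(1.439) = 0.3639.
kT = 0.204 eV / 0.3639 = 0.56 eV.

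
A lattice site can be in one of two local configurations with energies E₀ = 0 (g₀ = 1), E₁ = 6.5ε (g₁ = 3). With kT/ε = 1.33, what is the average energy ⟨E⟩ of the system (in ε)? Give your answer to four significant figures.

Eᵢ/kT = 0, 4.88722.
Z = Σ gᵢe^(−Eᵢ/kT) = 1·e^(−0) + 3·e^(−4.88722) = 1.00000 + 0.0226271 = 1.02263.
⟨E⟩ = Σ Eᵢ gᵢe^(−Eᵢ/kT) / Z = (0·1.00000 + 6.5·0.0226271) / 1.02263 = 0.1438 ε.

0.1438 ε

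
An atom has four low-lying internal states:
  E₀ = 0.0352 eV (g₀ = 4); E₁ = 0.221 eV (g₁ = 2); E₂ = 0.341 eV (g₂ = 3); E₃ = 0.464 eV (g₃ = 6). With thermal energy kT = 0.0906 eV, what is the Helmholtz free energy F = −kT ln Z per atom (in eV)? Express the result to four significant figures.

Eᵢ/kT = 0.388521, 2.43929, 3.76380, 5.12141.
Z = Σ gᵢe^(−Eᵢ/kT) = 4·e^(−0.388521) + 2·e^(−2.43929) + 3·e^(−3.76380) + 6·e^(−5.12141) = 2.71224 + 0.174446 + 0.0695863 + 0.0358056 = 2.99208.
F = −kT ln Z = −0.0906 × ln(2.99208) = −0.0906 × 1.09597 = -0.09929 eV.

-0.09929 eV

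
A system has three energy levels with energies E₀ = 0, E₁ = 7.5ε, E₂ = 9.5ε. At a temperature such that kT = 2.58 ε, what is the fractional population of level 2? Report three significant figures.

0.0233

Eᵢ/kT = 0, 2.9070, 3.6822.
Z = Σ e^(−Eᵢ/kT) = e^(−0) + e^(−2.9070) + e^(−3.6822) = 1.0000 + 0.054639 + 0.025168 = 1.0798.
P₂ = e^(−E₂/kT) / Z = 0.025168/1.0798 = 0.0233.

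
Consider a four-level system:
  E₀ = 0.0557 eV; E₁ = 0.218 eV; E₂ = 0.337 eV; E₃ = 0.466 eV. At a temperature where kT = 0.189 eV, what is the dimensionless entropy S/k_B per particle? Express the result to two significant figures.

Eᵢ/kT = 0.2947, 1.153, 1.783, 2.466.
Z = Σ e^(−Eᵢ/kT) = e^(−0.2947) + e^(−1.153) + e^(−1.783) + e^(−2.466) = 0.7448 + 0.3157 + 0.1681 + 0.08492 = 1.314.
⟨E⟩ = Σ EᵢPᵢ = 0.1572 eV.
S/k_B = ln Z + ⟨E⟩/kT = ln(1.314) + 0.1572/0.189 = 0.2731 + 0.8317 = 1.1.

1.1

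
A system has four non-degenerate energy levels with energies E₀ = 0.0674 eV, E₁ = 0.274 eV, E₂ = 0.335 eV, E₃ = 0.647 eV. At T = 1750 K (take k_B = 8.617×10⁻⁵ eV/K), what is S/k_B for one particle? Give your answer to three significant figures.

0.874

k_BT = 8.617×10⁻⁵ × 1750 K = 0.15080 eV.
Eᵢ/kT = 0.44695, 1.8170, 2.2215, 4.2905.
Z = Σ e^(−Eᵢ/kT) = e^(−0.44695) + e^(−1.8170) + e^(−2.2215) + e^(−4.2905) = 0.63958 + 0.16251 + 0.10845 + 0.013698 = 0.92424.
⟨E⟩ = Σ EᵢPᵢ = 0.14372 eV.
S/k_B = ln Z + ⟨E⟩/kT = ln(0.92424) + 0.14372/0.15080 = -0.078784 + 0.95305 = 0.874.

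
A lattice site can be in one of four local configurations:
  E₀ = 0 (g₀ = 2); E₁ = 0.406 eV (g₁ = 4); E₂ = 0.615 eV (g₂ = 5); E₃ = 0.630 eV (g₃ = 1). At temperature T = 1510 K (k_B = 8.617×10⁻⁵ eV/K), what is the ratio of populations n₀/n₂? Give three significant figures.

45.2

k_BT = 8.617×10⁻⁵ × 1510 K = 0.13012 eV.
n₀/n₂ = (g₀/g₂) exp[−(E₀−E₂)/kT] = (2/5) × exp(−(-0.615 eV)/(0.13012 eV)) = (2/5) × exp(4.7264) = 45.2.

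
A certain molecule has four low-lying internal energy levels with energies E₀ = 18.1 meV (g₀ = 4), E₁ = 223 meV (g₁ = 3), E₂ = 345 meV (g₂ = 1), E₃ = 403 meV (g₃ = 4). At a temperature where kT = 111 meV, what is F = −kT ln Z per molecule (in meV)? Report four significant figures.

-152.5 meV

Eᵢ/kT = 0.163063, 2.00901, 3.10811, 3.63063.
Z = Σ gᵢe^(−Eᵢ/kT) = 4·e^(−0.163063) + 3·e^(−2.00901) + 1·e^(−3.10811) + 4·e^(−3.63063) = 3.39815 + 0.402364 + 0.0446853 + 0.105998 = 3.95120.
F = −kT ln Z = −111 × ln(3.95120) = −111 × 1.37402 = -152.5 meV.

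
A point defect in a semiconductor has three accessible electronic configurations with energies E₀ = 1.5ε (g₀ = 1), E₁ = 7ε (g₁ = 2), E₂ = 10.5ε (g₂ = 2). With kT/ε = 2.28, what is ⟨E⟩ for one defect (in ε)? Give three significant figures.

Eᵢ/kT = 0.65789, 3.0702, 4.6053.
Z = Σ gᵢe^(−Eᵢ/kT) = 1·e^(−0.65789) + 2·e^(−3.0702) + 2·e^(−4.6053) = 0.51794 + 0.092824 + 0.019997 = 0.63076.
⟨E⟩ = Σ Eᵢ gᵢe^(−Eᵢ/kT) / Z = (1.5·0.51794 + 7·0.092824 + 10.5·0.019997) / 0.63076 = 2.59 ε.

2.59 ε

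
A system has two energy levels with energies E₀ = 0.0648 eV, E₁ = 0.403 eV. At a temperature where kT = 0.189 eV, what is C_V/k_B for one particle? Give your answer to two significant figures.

Eᵢ/kT = 0.3429, 2.132.
Z = Σ e^(−Eᵢ/kT) = e^(−0.3429) + e^(−2.132) = 0.7097 + 0.1186 = 0.8283.
⟨E⟩ = 0.1132 eV, ⟨E²⟩ = 0.02685 eV².
C_V/k_B = (⟨E²⟩ − ⟨E⟩²)/(kT)² = (0.02685 − 0.01281)/0.03572 = 0.39.

0.39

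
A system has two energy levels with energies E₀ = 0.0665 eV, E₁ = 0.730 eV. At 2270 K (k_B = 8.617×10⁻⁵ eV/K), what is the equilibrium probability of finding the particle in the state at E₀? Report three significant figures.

k_BT = 8.617×10⁻⁵ × 2270 K = 0.19561 eV.
Eᵢ/kT = 0.33996, 3.7319.
Z = Σ e^(−Eᵢ/kT) = e^(−0.33996) + e^(−3.7319) = 0.71180 + 0.023947 = 0.73575.
P₀ = e^(−E₀/kT) / Z = 0.71180/0.73575 = 0.967.

0.967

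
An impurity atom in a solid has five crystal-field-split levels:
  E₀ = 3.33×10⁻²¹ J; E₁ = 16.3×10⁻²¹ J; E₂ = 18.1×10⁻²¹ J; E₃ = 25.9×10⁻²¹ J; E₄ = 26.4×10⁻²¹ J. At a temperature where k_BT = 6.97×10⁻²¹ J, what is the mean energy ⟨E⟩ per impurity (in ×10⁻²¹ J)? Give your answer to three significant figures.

7.41 ×10⁻²¹ J

Eᵢ/kT = 0.47776, 2.3386, 2.5968, 3.7159, 3.7877.
Z = Σ e^(−Eᵢ/kT) = e^(−0.47776) + e^(−2.3386) + e^(−2.5968) + e^(−3.7159) + e^(−3.7877) = 0.62017 + 0.096463 + 0.074512 + 0.024334 + 0.022648 = 0.83813.
⟨E⟩ = Σ Eᵢ e^(−Eᵢ/kT) / Z = (3.33·0.62017 + 16.3·0.096463 + 18.1·0.074512 + 25.9·0.024334 + 26.4·0.022648) / 0.83813 = 7.41 ×10⁻²¹ J.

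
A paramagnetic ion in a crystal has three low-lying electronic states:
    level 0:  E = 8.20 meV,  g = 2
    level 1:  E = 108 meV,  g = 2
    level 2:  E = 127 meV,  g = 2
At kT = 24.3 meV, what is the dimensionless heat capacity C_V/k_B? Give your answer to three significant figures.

Eᵢ/kT = 0.33745, 4.4444, 5.2263.
Z = Σ gᵢe^(−Eᵢ/kT) = 2·e^(−0.33745) + 2·e^(−4.4444) + 2·e^(−5.2263) = 1.4272 + 0.023488 + 0.010747 = 1.4614.
⟨E⟩ = 10.678 meV, ⟨E²⟩ = 371.74 meV².
C_V/k_B = (⟨E²⟩ − ⟨E⟩²)/(kT)² = (371.74 − 114.02)/590.49 = 0.436.

0.436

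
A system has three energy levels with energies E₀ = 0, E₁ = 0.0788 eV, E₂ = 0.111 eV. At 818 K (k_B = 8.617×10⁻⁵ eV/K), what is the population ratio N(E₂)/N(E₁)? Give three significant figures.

0.633

k_BT = 8.617×10⁻⁵ × 818 K = 0.070487 eV.
n₂/n₁ = exp[−(E₂−E₁)/kT] = exp(−(0.0322 eV)/(0.070487 eV)) = exp(-0.45682) = 0.633.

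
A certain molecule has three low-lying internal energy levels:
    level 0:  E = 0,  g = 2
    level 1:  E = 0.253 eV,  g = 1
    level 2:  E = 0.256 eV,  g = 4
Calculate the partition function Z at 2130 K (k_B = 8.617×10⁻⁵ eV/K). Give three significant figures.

k_BT = 8.617×10⁻⁵ × 2130 K = 0.18354 eV.
Eᵢ/kT = 0, 1.3784, 1.3948.
Z = Σ gᵢe^(−Eᵢ/kT) = 2·e^(−0) + 1·e^(−1.3784) + 4·e^(−1.3948) = 2.0000 + 0.25198 + 0.99153 = 3.2435.

Z = 3.24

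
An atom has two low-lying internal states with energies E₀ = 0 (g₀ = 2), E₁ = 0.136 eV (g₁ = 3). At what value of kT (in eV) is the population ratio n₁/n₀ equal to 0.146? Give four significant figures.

0.05838 eV

n₁/n₀ = (g₁/g₀) exp[−(E₁−E₀)/kT] = 0.146.
⇒ (E₁−E₀)/kT = ln((3/2)/0.146) = ln(10.2740) = 2.32962.
kT = 0.136 eV / 2.32962 = 0.05838 eV.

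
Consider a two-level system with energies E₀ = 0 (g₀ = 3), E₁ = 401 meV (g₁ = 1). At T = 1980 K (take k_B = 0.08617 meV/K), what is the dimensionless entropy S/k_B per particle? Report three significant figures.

k_BT = 0.08617 × 1980 K = 170.62 meV.
Eᵢ/kT = 0, 2.3503.
Z = Σ gᵢe^(−Eᵢ/kT) = 3·e^(−0) + 1·e^(−2.3503) = 3.0000 + 0.095341 = 3.0953.
⟨E⟩ = Σ EᵢPᵢ = 12.352 meV.
S/k_B = ln Z + ⟨E⟩/kT = ln(3.0953) + 12.352/170.62 = 1.1299 + 0.072395 = 1.20.

1.20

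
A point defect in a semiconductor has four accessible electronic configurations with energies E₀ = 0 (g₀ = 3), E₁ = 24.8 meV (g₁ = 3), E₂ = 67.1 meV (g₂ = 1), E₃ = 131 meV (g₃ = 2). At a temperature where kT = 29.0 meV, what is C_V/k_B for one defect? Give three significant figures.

0.330

Eᵢ/kT = 0, 0.85517, 2.3138, 4.5172.
Z = Σ gᵢe^(−Eᵢ/kT) = 3·e^(−0) + 3·e^(−0.85517) + 1·e^(−2.3138) + 2·e^(−4.5172) = 3.0000 + 1.2756 + 0.098885 + 0.021839 = 4.3963.
⟨E⟩ = 9.3558 meV, ⟨E²⟩ = 364.98 meV².
C_V/k_B = (⟨E²⟩ − ⟨E⟩²)/(kT)² = (364.98 − 87.531)/841.00 = 0.330.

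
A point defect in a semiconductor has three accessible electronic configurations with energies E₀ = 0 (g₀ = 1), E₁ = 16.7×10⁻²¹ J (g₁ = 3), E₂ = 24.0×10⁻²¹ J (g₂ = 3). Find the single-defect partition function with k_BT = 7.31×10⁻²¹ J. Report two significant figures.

Eᵢ/kT = 0, 2.285, 3.283.
Z = Σ gᵢe^(−Eᵢ/kT) = 1·e^(−0) + 3·e^(−2.285) + 3·e^(−3.283) = 1.000 + 0.3053 + 0.1125 = 1.418.

Z = 1.4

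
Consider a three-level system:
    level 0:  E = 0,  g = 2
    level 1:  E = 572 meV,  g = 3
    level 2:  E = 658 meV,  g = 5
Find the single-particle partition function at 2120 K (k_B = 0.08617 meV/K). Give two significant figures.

Z = 2.3

k_BT = 0.08617 × 2120 K = 182.7 meV.
Eᵢ/kT = 0, 3.131, 3.602.
Z = Σ gᵢe^(−Eᵢ/kT) = 2·e^(−0) + 3·e^(−3.131) + 5·e^(−3.602) = 2.000 + 0.1310 + 0.1363 = 2.267.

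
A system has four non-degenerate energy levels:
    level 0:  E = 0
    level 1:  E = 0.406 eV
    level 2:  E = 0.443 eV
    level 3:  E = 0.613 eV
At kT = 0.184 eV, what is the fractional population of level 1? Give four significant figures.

Eᵢ/kT = 0, 2.20652, 2.40761, 3.33152.
Z = Σ e^(−Eᵢ/kT) = e^(−0) + e^(−2.20652) + e^(−2.40761) + e^(−3.33152) = 1.00000 + 0.110083 + 0.0900302 + 0.0357387 = 1.23585.
P₁ = e^(−E₁/kT) / Z = 0.110083/1.23585 = 0.08907.

0.08907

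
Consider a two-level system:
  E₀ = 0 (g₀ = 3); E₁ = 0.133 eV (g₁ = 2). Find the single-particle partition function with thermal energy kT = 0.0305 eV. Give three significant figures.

Eᵢ/kT = 0, 4.3607.
Z = Σ gᵢe^(−Eᵢ/kT) = 3·e^(−0) + 2·e^(−4.3607) = 3.0000 + 0.025539 = 3.0255.

Z = 3.03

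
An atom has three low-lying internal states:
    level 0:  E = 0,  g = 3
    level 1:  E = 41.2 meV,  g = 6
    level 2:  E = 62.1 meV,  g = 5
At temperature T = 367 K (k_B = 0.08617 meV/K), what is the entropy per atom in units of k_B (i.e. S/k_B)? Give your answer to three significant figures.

k_BT = 0.08617 × 367 K = 31.624 meV.
Eᵢ/kT = 0, 1.3028, 1.9637.
Z = Σ gᵢe^(−Eᵢ/kT) = 3·e^(−0) + 6·e^(−1.3028) + 5·e^(−1.9637) = 3.0000 + 1.6306 + 0.70169 = 5.3323.
⟨E⟩ = Σ EᵢPᵢ = 20.771 meV.
S/k_B = ln Z + ⟨E⟩/kT = ln(5.3323) + 20.771/31.624 = 1.6738 + 0.65681 = 2.33.

2.33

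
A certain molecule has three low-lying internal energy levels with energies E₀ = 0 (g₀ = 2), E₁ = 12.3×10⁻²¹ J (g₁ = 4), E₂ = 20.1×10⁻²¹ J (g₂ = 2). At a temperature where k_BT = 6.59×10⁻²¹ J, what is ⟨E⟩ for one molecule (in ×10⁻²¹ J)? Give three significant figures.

Eᵢ/kT = 0, 1.8665, 3.0501.
Z = Σ gᵢe^(−Eᵢ/kT) = 2·e^(−0) + 4·e^(−1.8665) + 2·e^(−3.0501) = 2.0000 + 0.61866 + 0.094708 = 2.7134.
⟨E⟩ = Σ Eᵢ gᵢe^(−Eᵢ/kT) / Z = (0·2.0000 + 12.3·0.61866 + 20.1·0.094708) / 2.7134 = 3.51 ×10⁻²¹ J.

3.51 ×10⁻²¹ J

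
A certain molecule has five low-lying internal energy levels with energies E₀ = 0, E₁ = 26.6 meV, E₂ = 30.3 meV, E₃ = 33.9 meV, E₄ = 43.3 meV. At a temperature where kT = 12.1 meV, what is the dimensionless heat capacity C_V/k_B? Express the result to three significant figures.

Eᵢ/kT = 0, 2.1983, 2.5041, 2.8017, 3.5785.
Z = Σ e^(−Eᵢ/kT) = e^(−0) + e^(−2.1983) + e^(−2.5041) + e^(−2.8017) + e^(−3.5785) = 1.0000 + 0.11099 + 0.081749 + 0.060707 + 0.027918 = 1.2814.
⟨E⟩ = 6.7864 meV, ⟨E²⟩ = 215.15 meV².
C_V/k_B = (⟨E²⟩ − ⟨E⟩²)/(kT)² = (215.15 − 46.055)/146.41 = 1.15.

1.15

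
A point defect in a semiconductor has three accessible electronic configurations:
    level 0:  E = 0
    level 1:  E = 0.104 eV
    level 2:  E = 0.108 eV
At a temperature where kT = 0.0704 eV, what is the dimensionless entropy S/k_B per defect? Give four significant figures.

0.8300

Eᵢ/kT = 0, 1.47727, 1.53409.
Z = Σ e^(−Eᵢ/kT) = e^(−0) + e^(−1.47727) + e^(−1.53409) = 1.00000 + 0.228260 + 0.215652 = 1.44391.
⟨E⟩ = Σ EᵢPᵢ = 0.0325709 eV.
S/k_B = ln Z + ⟨E⟩/kT = ln(1.44391) + 0.0325709/0.0704 = 0.367355 + 0.462655 = 0.8300.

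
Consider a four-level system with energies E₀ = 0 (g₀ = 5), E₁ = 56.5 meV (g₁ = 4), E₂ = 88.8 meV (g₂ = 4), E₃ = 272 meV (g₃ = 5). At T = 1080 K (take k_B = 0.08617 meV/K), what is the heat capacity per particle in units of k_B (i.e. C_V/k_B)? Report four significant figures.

0.3424

k_BT = 0.08617 × 1080 K = 93.0636 meV.
Eᵢ/kT = 0, 0.607112, 0.954186, 2.92273.
Z = Σ gᵢe^(−Eᵢ/kT) = 5·e^(−0) + 4·e^(−0.607112) + 4·e^(−0.954186) + 5·e^(−2.92273) = 5.00000 + 2.17969 + 1.54050 + 0.268933 = 8.98912.
⟨E⟩ = 37.0558 meV, ⟨E²⟩ = 4338.84 meV².
C_V/k_B = (⟨E²⟩ − ⟨E⟩²)/(kT)² = (4338.84 − 1373.13)/8660.83 = 0.3424.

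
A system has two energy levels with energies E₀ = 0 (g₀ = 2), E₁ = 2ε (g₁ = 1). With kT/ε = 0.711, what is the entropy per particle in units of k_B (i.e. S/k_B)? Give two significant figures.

Eᵢ/kT = 0, 2.813.
Z = Σ gᵢe^(−Eᵢ/kT) = 2·e^(−0) + 1·e^(−2.813) = 2.000 + 0.06002 = 2.060.
⟨E⟩ = Σ EᵢPᵢ = 0.05827 ε.
S/k_B = ln Z + ⟨E⟩/kT = ln(2.060) + 0.05827/0.711 = 0.7227 + 0.08195 = 0.80.

0.80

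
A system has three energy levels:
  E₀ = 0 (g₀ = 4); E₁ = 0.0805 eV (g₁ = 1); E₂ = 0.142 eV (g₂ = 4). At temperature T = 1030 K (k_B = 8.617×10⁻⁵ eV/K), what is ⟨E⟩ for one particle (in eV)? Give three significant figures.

0.0282 eV

k_BT = 8.617×10⁻⁵ × 1030 K = 0.088755 eV.
Eᵢ/kT = 0, 0.90699, 1.5999.
Z = Σ gᵢe^(−Eᵢ/kT) = 4·e^(−0) + 1·e^(−0.90699) + 4·e^(−1.5999) = 4.0000 + 0.40374 + 0.80767 = 5.2114.
⟨E⟩ = Σ Eᵢ gᵢe^(−Eᵢ/kT) / Z = (0·4.0000 + 0.0805·0.40374 + 0.142·0.80767) / 5.2114 = 0.0282 eV.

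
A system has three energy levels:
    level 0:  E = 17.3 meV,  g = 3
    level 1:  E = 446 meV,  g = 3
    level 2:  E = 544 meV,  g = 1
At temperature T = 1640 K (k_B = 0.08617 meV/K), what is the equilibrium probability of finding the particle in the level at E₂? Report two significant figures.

k_BT = 0.08617 × 1640 K = 141.3 meV.
Eᵢ/kT = 0.1224, 3.156, 3.850.
Z = Σ gᵢe^(−Eᵢ/kT) = 3·e^(−0.1224) + 3·e^(−3.156) + 1·e^(−3.850) = 2.654 + 0.1278 + 0.02128 = 2.803.
P₂ = g₂ e^(−E₂/kT) / Z = 0.02128/2.803 = 0.0076.

0.0076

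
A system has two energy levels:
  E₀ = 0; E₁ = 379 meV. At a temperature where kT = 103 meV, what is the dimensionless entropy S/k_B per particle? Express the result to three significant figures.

0.115

Eᵢ/kT = 0, 3.6796.
Z = Σ e^(−Eᵢ/kT) = e^(−0) + e^(−3.6796) = 1.0000 + 0.025233 = 1.0252.
⟨E⟩ = Σ EᵢPᵢ = 9.3282 meV.
S/k_B = ln Z + ⟨E⟩/kT = ln(1.0252) + 9.3282/103 = 0.024888 + 0.090565 = 0.115.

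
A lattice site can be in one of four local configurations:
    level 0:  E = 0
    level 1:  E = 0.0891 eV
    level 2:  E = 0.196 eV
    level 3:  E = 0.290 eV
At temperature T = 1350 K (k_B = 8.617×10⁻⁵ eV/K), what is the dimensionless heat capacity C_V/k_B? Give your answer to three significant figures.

k_BT = 8.617×10⁻⁵ × 1350 K = 0.11633 eV.
Eᵢ/kT = 0, 0.76592, 1.6849, 2.4929.
Z = Σ e^(−Eᵢ/kT) = e^(−0) + e^(−0.76592) + e^(−1.6849) + e^(−2.4929) = 1.0000 + 0.46491 + 0.18546 + 0.082670 = 1.7330.
⟨E⟩ = 0.058712 eV, ⟨E²⟩ = 0.010253 eV².
C_V/k_B = (⟨E²⟩ − ⟨E⟩²)/(kT)² = (0.010253 − 0.0034471)/0.013533 = 0.503.

0.503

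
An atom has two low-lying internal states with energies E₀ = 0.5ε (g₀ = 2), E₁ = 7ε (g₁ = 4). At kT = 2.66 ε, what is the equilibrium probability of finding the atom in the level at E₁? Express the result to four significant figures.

Eᵢ/kT = 0.187970, 2.63158.
Z = Σ gᵢe^(−Eᵢ/kT) = 2·e^(−0.187970) + 4·e^(−2.63158) = 1.65728 + 0.287859 = 1.94514.
P₁ = g₁ e^(−E₁/kT) / Z = 0.287859/1.94514 = 0.1480.

0.1480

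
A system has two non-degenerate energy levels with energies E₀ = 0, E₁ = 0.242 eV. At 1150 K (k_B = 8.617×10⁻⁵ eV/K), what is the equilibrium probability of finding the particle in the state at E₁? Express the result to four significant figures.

0.08002

k_BT = 8.617×10⁻⁵ × 1150 K = 0.0990955 eV.
Eᵢ/kT = 0, 2.44209.
Z = Σ e^(−Eᵢ/kT) = e^(−0) + e^(−2.44209) = 1.00000 + 0.0869789 = 1.08698.
P₁ = e^(−E₁/kT) / Z = 0.0869789/1.08698 = 0.08002.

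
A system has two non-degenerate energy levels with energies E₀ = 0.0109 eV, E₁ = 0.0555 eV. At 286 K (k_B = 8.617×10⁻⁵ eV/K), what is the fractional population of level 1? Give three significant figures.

0.141

k_BT = 8.617×10⁻⁵ × 286 K = 0.024645 eV.
Eᵢ/kT = 0.44228, 2.2520.
Z = Σ e^(−Eᵢ/kT) = e^(−0.44228) + e^(−2.2520) = 0.64257 + 0.10519 = 0.74776.
P₁ = e^(−E₁/kT) / Z = 0.10519/0.74776 = 0.141.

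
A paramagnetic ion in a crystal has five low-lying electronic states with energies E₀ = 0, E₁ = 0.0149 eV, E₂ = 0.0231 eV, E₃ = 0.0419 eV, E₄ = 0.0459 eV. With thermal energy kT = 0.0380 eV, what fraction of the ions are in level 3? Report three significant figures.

0.116

Eᵢ/kT = 0, 0.39211, 0.60789, 1.1026, 1.2079.
Z = Σ e^(−Eᵢ/kT) = e^(−0) + e^(−0.39211) + e^(−0.60789) + e^(−1.1026) + e^(−1.2079) = 1.0000 + 0.67563 + 0.54450 + 0.33201 + 0.29882 = 2.8510.
P₃ = e^(−E₃/kT) / Z = 0.33201/2.8510 = 0.116.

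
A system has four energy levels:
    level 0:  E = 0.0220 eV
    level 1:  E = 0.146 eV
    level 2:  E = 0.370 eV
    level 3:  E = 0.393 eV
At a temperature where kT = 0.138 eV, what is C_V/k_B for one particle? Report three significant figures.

0.622

Eᵢ/kT = 0.15942, 1.0580, 2.6812, 2.8478.
Z = Σ e^(−Eᵢ/kT) = e^(−0.15942) + e^(−1.0580) + e^(−2.6812) + e^(−2.8478) = 0.85264 + 0.34715 + 0.068481 + 0.057972 = 1.3262.
⟨E⟩ = 0.088646 eV, ⟨E²⟩ = 0.019711 eV².
C_V/k_B = (⟨E²⟩ − ⟨E⟩²)/(kT)² = (0.019711 − 0.0078581)/0.019044 = 0.622.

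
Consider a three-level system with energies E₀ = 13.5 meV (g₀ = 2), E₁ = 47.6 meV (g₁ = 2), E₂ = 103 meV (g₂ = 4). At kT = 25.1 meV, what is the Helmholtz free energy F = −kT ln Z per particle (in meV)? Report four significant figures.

-10.74 meV

Eᵢ/kT = 0.537849, 1.89641, 4.10359.
Z = Σ gᵢe^(−Eᵢ/kT) = 2·e^(−0.537849) + 2·e^(−1.89641) + 4·e^(−4.10359) = 1.16801 + 0.300213 + 0.0660531 = 1.53428.
F = −kT ln Z = −25.1 × ln(1.53428) = −25.1 × 0.428061 = -10.74 meV.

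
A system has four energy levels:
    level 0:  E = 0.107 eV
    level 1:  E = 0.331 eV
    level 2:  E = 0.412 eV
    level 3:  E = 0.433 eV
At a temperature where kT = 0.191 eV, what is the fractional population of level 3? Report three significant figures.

Eᵢ/kT = 0.56021, 1.7330, 2.1571, 2.2670.
Z = Σ e^(−Eᵢ/kT) = e^(−0.56021) + e^(−1.7330) + e^(−2.1571) + e^(−2.2670) = 0.57109 + 0.17675 + 0.11566 + 0.10362 = 0.96712.
P₃ = e^(−E₃/kT) / Z = 0.10362/0.96712 = 0.107.

0.107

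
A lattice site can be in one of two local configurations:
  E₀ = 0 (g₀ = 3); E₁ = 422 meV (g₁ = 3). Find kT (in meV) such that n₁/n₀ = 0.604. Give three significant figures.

n₁/n₀ = (g₁/g₀) exp[−(E₁−E₀)/kT] = 0.604.
⇒ (E₁−E₀)/kT = ln((3/3)/0.604) = ln(1.6556) = 0.50416.
kT = 422 meV / 0.50416 = 837 meV.

837 meV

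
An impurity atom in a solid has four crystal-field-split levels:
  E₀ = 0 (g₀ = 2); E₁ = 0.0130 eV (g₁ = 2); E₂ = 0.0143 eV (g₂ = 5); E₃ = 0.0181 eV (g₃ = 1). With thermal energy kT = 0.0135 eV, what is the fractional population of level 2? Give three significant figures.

Eᵢ/kT = 0, 0.96296, 1.0593, 1.3407.
Z = Σ gᵢe^(−Eᵢ/kT) = 2·e^(−0) + 2·e^(−0.96296) + 5·e^(−1.0593) + 1·e^(−1.3407) = 2.0000 + 0.76352 + 1.7335 + 0.26166 = 4.7587.
P₂ = g₂ e^(−E₂/kT) / Z = 1.7335/4.7587 = 0.364.

0.364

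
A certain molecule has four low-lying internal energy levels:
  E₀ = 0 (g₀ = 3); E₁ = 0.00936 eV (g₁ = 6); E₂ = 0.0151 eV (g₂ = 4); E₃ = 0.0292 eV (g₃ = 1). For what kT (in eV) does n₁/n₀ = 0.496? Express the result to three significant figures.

0.00671 eV

n₁/n₀ = (g₁/g₀) exp[−(E₁−E₀)/kT] = 0.496.
⇒ (E₁−E₀)/kT = ln((6/3)/0.496) = ln(4.0323) = 1.3943.
kT = 0.00936 eV / 1.3943 = 0.00671 eV.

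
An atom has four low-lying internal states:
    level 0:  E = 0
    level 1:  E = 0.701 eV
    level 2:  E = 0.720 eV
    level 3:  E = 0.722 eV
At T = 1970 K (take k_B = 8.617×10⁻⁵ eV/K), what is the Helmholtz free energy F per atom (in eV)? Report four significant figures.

-0.007423 eV

k_BT = 8.617×10⁻⁵ × 1970 K = 0.169755 eV.
Eᵢ/kT = 0, 4.12948, 4.24141, 4.25319.
Z = Σ e^(−Eᵢ/kT) = e^(−0) + e^(−4.12948) + e^(−4.24141) + e^(−4.25319) = 1.00000 + 0.0160912 + 0.0143873 + 0.0142188 = 1.04470.
F = −kT ln Z = −0.169755 × ln(1.04470) = −0.169755 × 0.0437298 = -0.007423 eV.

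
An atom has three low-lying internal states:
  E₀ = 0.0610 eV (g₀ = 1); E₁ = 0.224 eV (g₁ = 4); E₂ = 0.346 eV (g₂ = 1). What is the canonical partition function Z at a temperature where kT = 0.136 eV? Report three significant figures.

Z = 1.49

Eᵢ/kT = 0.44853, 1.6471, 2.5441.
Z = Σ gᵢe^(−Eᵢ/kT) = 1·e^(−0.44853) + 4·e^(−1.6471) + 1·e^(−2.5441) = 0.63857 + 0.77043 + 0.078544 = 1.4875.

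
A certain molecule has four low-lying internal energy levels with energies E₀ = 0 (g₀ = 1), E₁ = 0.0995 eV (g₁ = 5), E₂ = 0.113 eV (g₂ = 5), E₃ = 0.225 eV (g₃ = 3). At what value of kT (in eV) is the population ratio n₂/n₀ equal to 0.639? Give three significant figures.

n₂/n₀ = (g₂/g₀) exp[−(E₂−E₀)/kT] = 0.639.
⇒ (E₂−E₀)/kT = ln((5/1)/0.639) = ln(7.8247) = 2.0573.
kT = 0.113 eV / 2.0573 = 0.0549 eV.

0.0549 eV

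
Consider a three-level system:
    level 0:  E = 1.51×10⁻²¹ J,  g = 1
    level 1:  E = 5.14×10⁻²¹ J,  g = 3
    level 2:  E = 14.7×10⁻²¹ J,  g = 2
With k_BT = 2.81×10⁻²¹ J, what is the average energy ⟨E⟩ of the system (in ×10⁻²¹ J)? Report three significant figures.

Eᵢ/kT = 0.53737, 1.8292, 5.2313.
Z = Σ gᵢe^(−Eᵢ/kT) = 1·e^(−0.53737) + 3·e^(−1.8292) + 2·e^(−5.2313) = 0.58428 + 0.48163 + 0.010693 = 1.0766.
⟨E⟩ = Σ Eᵢ gᵢe^(−Eᵢ/kT) / Z = (1.51·0.58428 + 5.14·0.48163 + 14.7·0.010693) / 1.0766 = 3.26 ×10⁻²¹ J.

3.26 ×10⁻²¹ J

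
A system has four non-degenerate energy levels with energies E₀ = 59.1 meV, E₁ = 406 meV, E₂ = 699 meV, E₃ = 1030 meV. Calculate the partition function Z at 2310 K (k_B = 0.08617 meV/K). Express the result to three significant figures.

Z = 0.909

k_BT = 0.08617 × 2310 K = 199.05 meV.
Eᵢ/kT = 0.29691, 2.0397, 3.5117, 5.1746.
Z = Σ e^(−Eᵢ/kT) = e^(−0.29691) + e^(−2.0397) + e^(−3.5117) + e^(−5.1746) = 0.74311 + 0.13007 + 0.029846 + 0.0056585 = 0.90868.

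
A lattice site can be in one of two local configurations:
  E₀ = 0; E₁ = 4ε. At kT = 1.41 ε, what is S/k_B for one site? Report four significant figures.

Eᵢ/kT = 0, 2.83688.
Z = Σ e^(−Eᵢ/kT) = e^(−0) + e^(−2.83688) = 1.00000 + 0.0586082 = 1.05861.
⟨E⟩ = Σ EᵢPᵢ = 0.221453 ε.
S/k_B = ln Z + ⟨E⟩/kT = ln(1.05861) + 0.221453/1.41 = 0.0569567 + 0.157059 = 0.2140.

0.2140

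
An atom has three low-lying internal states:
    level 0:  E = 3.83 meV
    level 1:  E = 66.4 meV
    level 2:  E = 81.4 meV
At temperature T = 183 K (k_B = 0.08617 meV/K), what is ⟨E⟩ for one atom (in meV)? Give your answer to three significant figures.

5.54 meV

k_BT = 0.08617 × 183 K = 15.769 meV.
Eᵢ/kT = 0.24288, 4.2108, 5.1620.
Z = Σ e^(−Eᵢ/kT) = e^(−0.24288) + e^(−4.2108) + e^(−5.1620) = 0.78437 + 0.014834 + 0.0057302 = 0.80493.
⟨E⟩ = Σ Eᵢ e^(−Eᵢ/kT) / Z = (3.83·0.78437 + 66.4·0.014834 + 81.4·0.0057302) / 0.80493 = 5.54 meV.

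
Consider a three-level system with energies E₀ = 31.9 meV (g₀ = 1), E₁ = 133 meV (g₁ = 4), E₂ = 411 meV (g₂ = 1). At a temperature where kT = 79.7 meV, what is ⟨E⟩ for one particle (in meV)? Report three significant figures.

Eᵢ/kT = 0.40025, 1.6688, 5.1568.
Z = Σ gᵢe^(−Eᵢ/kT) = 1·e^(−0.40025) + 4·e^(−1.6688) + 1·e^(−5.1568) = 0.67015 + 0.75389 + 0.0057601 = 1.4298.
⟨E⟩ = Σ Eᵢ gᵢe^(−Eᵢ/kT) / Z = (31.9·0.67015 + 133·0.75389 + 411·0.0057601) / 1.4298 = 86.7 meV.

86.7 meV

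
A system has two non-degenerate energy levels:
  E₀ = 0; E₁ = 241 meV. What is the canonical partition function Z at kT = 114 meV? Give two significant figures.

Eᵢ/kT = 0, 2.114.
Z = Σ e^(−Eᵢ/kT) = e^(−0) + e^(−2.114) = 1.000 + 0.1208 = 1.121.

Z = 1.1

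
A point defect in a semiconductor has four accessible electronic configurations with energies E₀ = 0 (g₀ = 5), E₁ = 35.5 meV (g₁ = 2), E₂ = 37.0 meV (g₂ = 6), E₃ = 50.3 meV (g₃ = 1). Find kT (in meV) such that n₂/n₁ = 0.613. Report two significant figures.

0.94 meV

n₂/n₁ = (g₂/g₁) exp[−(E₂−E₁)/kT] = 0.613.
⇒ (E₂−E₁)/kT = ln((6/2)/0.613) = ln(4.894) = 1.588.
kT = 1.5 meV / 1.588 = 0.94 meV.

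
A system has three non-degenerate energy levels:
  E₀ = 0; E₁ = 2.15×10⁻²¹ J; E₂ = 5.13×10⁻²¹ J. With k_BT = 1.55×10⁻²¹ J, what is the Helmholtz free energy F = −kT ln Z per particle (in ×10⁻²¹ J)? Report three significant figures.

-0.390 ×10⁻²¹ J

Eᵢ/kT = 0, 1.3871, 3.3097.
Z = Σ e^(−Eᵢ/kT) = e^(−0) + e^(−1.3871) + e^(−3.3097) = 1.0000 + 0.24980 + 0.036527 = 1.2863.
F = −kT ln Z = −1.55 × ln(1.2863) = −1.55 × 0.25177 = -0.390 ×10⁻²¹ J.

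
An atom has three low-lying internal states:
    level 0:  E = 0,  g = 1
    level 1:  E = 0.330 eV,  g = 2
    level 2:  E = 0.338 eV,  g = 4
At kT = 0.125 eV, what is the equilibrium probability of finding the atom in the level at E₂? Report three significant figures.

0.190

Eᵢ/kT = 0, 2.6400, 2.7040.
Z = Σ gᵢe^(−Eᵢ/kT) = 1·e^(−0) + 2·e^(−2.6400) + 4·e^(−2.7040) = 1.0000 + 0.14272 + 0.26775 = 1.4105.
P₂ = g₂ e^(−E₂/kT) / Z = 0.26775/1.4105 = 0.190.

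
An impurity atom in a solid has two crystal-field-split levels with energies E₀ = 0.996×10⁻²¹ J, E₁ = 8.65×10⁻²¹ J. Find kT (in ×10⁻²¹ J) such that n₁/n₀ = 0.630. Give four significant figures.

16.57 ×10⁻²¹ J

n₁/n₀ = exp[−(E₁−E₀)/kT] = 0.630.
⇒ (E₁−E₀)/kT = ln(1/0.630) = ln(1.58730) = 0.462034.
kT = 7.654 ×10⁻²¹ J / 0.462034 = 16.57 ×10⁻²¹ J.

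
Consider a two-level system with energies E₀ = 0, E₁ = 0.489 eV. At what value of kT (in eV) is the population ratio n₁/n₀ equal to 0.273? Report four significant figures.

0.3767 eV

n₁/n₀ = exp[−(E₁−E₀)/kT] = 0.273.
⇒ (E₁−E₀)/kT = ln(1/0.273) = ln(3.66300) = 1.29828.
kT = 0.489 eV / 1.29828 = 0.3767 eV.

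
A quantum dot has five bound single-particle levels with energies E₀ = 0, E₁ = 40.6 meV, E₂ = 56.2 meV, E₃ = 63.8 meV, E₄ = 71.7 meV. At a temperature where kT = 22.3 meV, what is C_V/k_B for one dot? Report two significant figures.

1.1

Eᵢ/kT = 0, 1.821, 2.520, 2.861, 3.215.
Z = Σ e^(−Eᵢ/kT) = e^(−0) + e^(−1.821) + e^(−2.520) + e^(−2.861) + e^(−3.215) = 1.000 + 0.1619 + 0.08046 + 0.05721 + 0.04016 = 1.340.
⟨E⟩ = 13.15 meV, ⟨E²⟩ = 716.7 meV².
C_V/k_B = (⟨E²⟩ − ⟨E⟩²)/(kT)² = (716.7 − 172.9)/497.3 = 1.1.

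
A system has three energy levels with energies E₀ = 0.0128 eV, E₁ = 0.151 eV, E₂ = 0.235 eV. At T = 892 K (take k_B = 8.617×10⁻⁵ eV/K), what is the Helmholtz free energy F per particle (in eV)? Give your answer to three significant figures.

-0.00256 eV

k_BT = 8.617×10⁻⁵ × 892 K = 0.076864 eV.
Eᵢ/kT = 0.16653, 1.9645, 3.0573.
Z = Σ e^(−Eᵢ/kT) = e^(−0.16653) + e^(−1.9645) + e^(−3.0573) = 0.84660 + 0.14023 + 0.047014 = 1.0338.
F = −kT ln Z = −0.076864 × ln(1.0338) = −0.076864 × 0.033241 = -0.00256 eV.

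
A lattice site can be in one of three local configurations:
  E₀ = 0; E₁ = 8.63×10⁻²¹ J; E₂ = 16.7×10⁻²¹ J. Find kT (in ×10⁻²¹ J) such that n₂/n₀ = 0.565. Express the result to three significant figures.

n₂/n₀ = exp[−(E₂−E₀)/kT] = 0.565.
⇒ (E₂−E₀)/kT = ln(1/0.565) = ln(1.7699) = 0.57092.
kT = 16.7 ×10⁻²¹ J / 0.57092 = 29.3 ×10⁻²¹ J.

29.3 ×10⁻²¹ J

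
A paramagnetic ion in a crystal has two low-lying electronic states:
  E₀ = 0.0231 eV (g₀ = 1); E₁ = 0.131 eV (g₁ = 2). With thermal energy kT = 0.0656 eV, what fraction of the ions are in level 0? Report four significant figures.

0.7215

Eᵢ/kT = 0.352134, 1.99695.
Z = Σ gᵢe^(−Eᵢ/kT) = 1·e^(−0.352134) + 2·e^(−1.99695) = 0.703186 + 0.271497 = 0.974683.
P₀ = g₀ e^(−E₀/kT) / Z = 0.703186/0.974683 = 0.7215.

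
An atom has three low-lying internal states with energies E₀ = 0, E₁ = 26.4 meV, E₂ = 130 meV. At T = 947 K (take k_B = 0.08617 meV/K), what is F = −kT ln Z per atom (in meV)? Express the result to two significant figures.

-54 meV

k_BT = 0.08617 × 947 K = 81.60 meV.
Eᵢ/kT = 0, 0.3235, 1.593.
Z = Σ e^(−Eᵢ/kT) = e^(−0) + e^(−0.3235) + e^(−1.593) = 1.000 + 0.7236 + 0.2033 = 1.927.
F = −kT ln Z = −81.60 × ln(1.927) = −81.60 × 0.6560 = -54 meV.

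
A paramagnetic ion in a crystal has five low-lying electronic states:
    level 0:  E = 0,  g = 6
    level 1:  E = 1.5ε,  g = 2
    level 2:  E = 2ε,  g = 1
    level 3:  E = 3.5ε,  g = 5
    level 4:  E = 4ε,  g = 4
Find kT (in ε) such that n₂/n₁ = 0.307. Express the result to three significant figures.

1.03 ε

n₂/n₁ = (g₂/g₁) exp[−(E₂−E₁)/kT] = 0.307.
⇒ (E₂−E₁)/kT = ln((1/2)/0.307) = ln(1.6287) = 0.48778.
kT = 0.5ε / 0.48778 = 1.03 ε.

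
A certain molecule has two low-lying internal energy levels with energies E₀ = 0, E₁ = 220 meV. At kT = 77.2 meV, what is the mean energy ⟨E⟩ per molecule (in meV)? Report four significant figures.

12.03 meV

Eᵢ/kT = 0, 2.84974.
Z = Σ e^(−Eᵢ/kT) = e^(−0) + e^(−2.84974) = 1.00000 + 0.0578594 = 1.05786.
⟨E⟩ = Σ Eᵢ e^(−Eᵢ/kT) / Z = (0·1.00000 + 220·0.0578594) / 1.05786 = 12.03 meV.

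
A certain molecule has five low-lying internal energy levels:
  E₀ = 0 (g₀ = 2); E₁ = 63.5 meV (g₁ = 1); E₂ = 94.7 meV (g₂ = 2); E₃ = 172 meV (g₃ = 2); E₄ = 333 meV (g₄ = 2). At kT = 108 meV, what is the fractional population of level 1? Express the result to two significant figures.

Eᵢ/kT = 0, 0.5880, 0.8769, 1.593, 3.083.
Z = Σ gᵢe^(−Eᵢ/kT) = 2·e^(−0) + 1·e^(−0.5880) + 2·e^(−0.8769) + 2·e^(−1.593) + 2·e^(−3.083) = 2.000 + 0.5554 + 0.8321 + 0.4066 + 0.09164 = 3.886.
P₁ = g₁ e^(−E₁/kT) / Z = 0.5554/3.886 = 0.14.

0.14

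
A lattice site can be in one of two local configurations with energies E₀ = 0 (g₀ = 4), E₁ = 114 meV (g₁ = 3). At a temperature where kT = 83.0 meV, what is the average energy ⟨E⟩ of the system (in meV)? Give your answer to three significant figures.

18.2 meV

Eᵢ/kT = 0, 1.3735.
Z = Σ gᵢe^(−Eᵢ/kT) = 4·e^(−0) + 3·e^(−1.3735) = 4.0000 + 0.75966 = 4.7597.
⟨E⟩ = Σ Eᵢ gᵢe^(−Eᵢ/kT) / Z = (0·4.0000 + 114·0.75966) / 4.7597 = 18.2 meV.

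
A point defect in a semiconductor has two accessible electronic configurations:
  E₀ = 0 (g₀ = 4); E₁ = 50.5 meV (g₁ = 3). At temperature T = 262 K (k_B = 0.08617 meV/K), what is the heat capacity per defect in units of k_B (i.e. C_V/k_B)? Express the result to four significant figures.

0.3435

k_BT = 0.08617 × 262 K = 22.5765 meV.
Eᵢ/kT = 0, 2.23684.
Z = Σ gᵢe^(−Eᵢ/kT) = 4·e^(−0) + 3·e^(−2.23684) = 4.00000 + 0.320386 = 4.32039.
⟨E⟩ = 3.74491 meV, ⟨E²⟩ = 189.118 meV².
C_V/k_B = (⟨E²⟩ − ⟨E⟩²)/(kT)² = (189.118 − 14.0244)/509.698 = 0.3435.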